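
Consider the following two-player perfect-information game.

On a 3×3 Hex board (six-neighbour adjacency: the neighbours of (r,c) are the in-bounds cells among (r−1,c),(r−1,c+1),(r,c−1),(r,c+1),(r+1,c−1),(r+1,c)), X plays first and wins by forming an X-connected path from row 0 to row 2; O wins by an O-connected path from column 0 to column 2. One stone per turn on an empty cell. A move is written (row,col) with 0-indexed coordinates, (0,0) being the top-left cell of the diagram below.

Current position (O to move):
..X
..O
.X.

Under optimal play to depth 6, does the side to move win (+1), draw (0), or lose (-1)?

value(..X/..O/.X., O) = +1

ply 1, O at ..X/..O/.X. | (0,0)=-1→O.X/..O/.X.; (0,1)=-1→.OX/..O/.X.; (1,0)=-1→..X/O.O/.X.; (1,1)=+1→..X/.OO/.X.*; (2,0)=-1→..X/..O/OX.; (2,2)=-1→..X/..O/.XO
ply 2, X at ..X/.OO/.X. | (0,0)=-1→X.X/.OO/.X.*; (0,1)=-1→.XX/.OO/.X.; (1,0)=-1→..X/XOO/.X.; (2,0)=-1→..X/.OO/XX.; (2,2)=-1→..X/.OO/.XX
ply 3, O at X.X/.OO/.X. | (0,1)=+1→XOX/.OO/.X.*; (1,0)=+1→X.X/OOO/.X.; (2,0)=+1→X.X/.OO/OX.; (2,2)=+1→X.X/.OO/.XO
ply 4, X at XOX/.OO/.X. | (1,0)=-1→XOX/XOO/.X.*; (2,0)=-1→XOX/.OO/XX.; (2,2)=-1→XOX/.OO/.XX
ply 5, O at XOX/XOO/.X. | (2,0)=+1→XOX/XOO/OX.*; (2,2)=-1→XOX/XOO/.XO
ply 6: XOX/XOO/OX. is terminal -1 (X); from ..X/..O/.X. depth 6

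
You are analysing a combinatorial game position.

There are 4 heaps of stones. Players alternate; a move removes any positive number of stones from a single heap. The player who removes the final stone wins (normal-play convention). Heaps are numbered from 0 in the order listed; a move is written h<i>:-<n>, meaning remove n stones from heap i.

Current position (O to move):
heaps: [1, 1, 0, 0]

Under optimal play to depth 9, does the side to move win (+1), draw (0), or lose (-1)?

p1 O@[(1,1,0,0)]: h0:-1[(0,1,0,0)]-1* h1:-1[(1,0,0,0)]-1
p2 X@[(0,1,0,0)]: h1:-1[(0,0,0,0)]+1*
p3 O@[(0,0,0,0)] terminal -1; root [(1,1,0,0)] d9

value((1,1,0,0), O) = -1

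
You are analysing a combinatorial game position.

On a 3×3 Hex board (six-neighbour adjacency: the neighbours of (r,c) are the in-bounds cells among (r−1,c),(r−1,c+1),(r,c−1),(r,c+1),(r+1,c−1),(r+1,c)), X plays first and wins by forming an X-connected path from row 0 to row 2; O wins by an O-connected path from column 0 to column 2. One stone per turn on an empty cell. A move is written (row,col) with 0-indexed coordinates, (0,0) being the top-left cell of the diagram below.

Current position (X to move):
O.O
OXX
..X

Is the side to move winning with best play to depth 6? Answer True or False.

[O.O/OXX/..X] X move#1: (0,1):+1/OXO/OXX/..X*, (2,0):-1/O.O/OXX/X.X, (2,1):-1/O.O/OXX/.XX
[OXO/OXX/..X] end (terminal -1, O#2); searched O.O/OXX/..X to 6

X winning at [O.O/OXX/..X]: True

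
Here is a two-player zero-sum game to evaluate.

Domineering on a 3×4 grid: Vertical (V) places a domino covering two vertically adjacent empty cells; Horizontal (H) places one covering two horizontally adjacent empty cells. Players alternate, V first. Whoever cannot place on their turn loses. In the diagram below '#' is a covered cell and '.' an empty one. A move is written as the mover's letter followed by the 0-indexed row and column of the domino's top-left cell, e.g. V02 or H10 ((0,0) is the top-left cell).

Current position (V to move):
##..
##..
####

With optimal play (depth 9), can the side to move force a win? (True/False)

p1 V@[##../##../####]: V02[###./###./####]+1* V03[##.#/##.#/####]+1
p2 H@[###./###./####] terminal -1; root [##../##../####] d9

V winning at [##../##../####]: True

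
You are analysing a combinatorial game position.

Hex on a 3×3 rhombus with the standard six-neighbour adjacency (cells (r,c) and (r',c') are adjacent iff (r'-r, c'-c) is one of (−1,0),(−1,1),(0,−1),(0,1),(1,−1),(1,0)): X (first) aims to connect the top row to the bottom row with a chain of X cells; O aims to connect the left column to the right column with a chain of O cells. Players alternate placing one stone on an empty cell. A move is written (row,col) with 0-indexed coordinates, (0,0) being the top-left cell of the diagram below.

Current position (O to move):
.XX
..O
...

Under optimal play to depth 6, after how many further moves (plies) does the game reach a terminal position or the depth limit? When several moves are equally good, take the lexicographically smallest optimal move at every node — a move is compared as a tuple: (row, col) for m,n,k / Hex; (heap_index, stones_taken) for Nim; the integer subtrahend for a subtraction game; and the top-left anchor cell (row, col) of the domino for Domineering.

PV length from [.XX/..O/...]: 3 plies

[.XX/..O/...] O move#1: (0,0):-1/OXX/..O/..., (1,0):-1/.XX/O.O/..., (1,1):+1/.XX/.OO/...*, (2,0):+1/.XX/..O/O.., (2,1):-1/.XX/..O/.O., (2,2):-1/.XX/..O/..O
[.XX/.OO/...] X move#2: (0,0):-1/XXX/.OO/...*, (1,0):-1/.XX/XOO/..., (2,0):-1/.XX/.OO/X.., (2,1):-1/.XX/.OO/.X., (2,2):-1/.XX/.OO/..X
[XXX/.OO/...] O move#3: (1,0):+1/XXX/OOO/...*, (2,0):+1/XXX/.OO/O.., (2,1):+1/XXX/.OO/.O., (2,2):+1/XXX/.OO/..O
[XXX/OOO/...] end (terminal -1, X#4); searched .XX/..O/... to 6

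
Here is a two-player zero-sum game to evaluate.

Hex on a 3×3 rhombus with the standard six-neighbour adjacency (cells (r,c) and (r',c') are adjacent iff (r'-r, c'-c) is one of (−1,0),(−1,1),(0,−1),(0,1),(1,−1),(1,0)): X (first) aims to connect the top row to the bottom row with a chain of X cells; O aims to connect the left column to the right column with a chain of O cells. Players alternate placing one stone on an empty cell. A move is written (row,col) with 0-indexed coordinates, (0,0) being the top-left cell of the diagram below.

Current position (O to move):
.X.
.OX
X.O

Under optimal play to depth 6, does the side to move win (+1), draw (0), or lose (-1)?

value(.X./.OX/X.O, O) = +1

p1 O@[.X./.OX/X.O]: (0,0)[OX./.OX/X.O]-1 (0,2)[.XO/.OX/X.O]-1 (1,0)[.X./OOX/X.O]+1* (2,1)[.X./.OX/XOO]-1
p2 X@[.X./OOX/X.O]: (0,0)[XX./OOX/X.O]-1* (0,2)[.XX/OOX/X.O]-1 (2,1)[.X./OOX/XXO]-1
p3 O@[XX./OOX/X.O]: (0,2)[XXO/OOX/X.O]+1* (2,1)[XX./OOX/XOO]+1
p4 X@[XXO/OOX/X.O] terminal -1; root [.X./.OX/X.O] d6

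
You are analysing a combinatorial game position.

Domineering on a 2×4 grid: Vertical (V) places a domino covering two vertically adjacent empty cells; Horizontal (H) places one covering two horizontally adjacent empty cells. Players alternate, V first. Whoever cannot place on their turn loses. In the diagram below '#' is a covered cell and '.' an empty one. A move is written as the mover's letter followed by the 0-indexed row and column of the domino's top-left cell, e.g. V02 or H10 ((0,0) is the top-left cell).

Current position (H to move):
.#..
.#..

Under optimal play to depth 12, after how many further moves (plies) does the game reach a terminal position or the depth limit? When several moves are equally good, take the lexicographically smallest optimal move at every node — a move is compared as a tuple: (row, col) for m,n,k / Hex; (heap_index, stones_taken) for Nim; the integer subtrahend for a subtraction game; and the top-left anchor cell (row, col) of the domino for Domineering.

PV length from [.#../.#..]: 3 plies

ply 1, H at .#../.#.. | H02=+1→.###/.#..*; H12=+1→.#../.###
ply 2, V at .###/.#.. | V00=-1→####/##..*
ply 3, H at ####/##.. | H12=+1→####/####*
ply 4: ####/#### is terminal -1 (V); from .#../.#.. depth 12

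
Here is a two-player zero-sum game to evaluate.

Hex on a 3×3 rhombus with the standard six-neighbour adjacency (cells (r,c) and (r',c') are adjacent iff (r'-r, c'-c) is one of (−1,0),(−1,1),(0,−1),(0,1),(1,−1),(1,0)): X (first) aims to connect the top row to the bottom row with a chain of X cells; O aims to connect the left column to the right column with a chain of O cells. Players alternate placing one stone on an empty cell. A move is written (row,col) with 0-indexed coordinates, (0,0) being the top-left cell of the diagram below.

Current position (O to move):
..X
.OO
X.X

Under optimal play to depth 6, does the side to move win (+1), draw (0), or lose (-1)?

value(..X/.OO/X.X, O) = +1

ply 1, O at ..X/.OO/X.X | (0,0)=+1→O.X/.OO/X.X*; (0,1)=+1→.OX/.OO/X.X; (1,0)=+1→..X/OOO/X.X; (2,1)=-1→..X/.OO/XOX
ply 2, X at O.X/.OO/X.X | (0,1)=-1→OXX/.OO/X.X*; (1,0)=-1→O.X/XOO/X.X; (2,1)=-1→O.X/.OO/XXX
ply 3, O at OXX/.OO/X.X | (1,0)=+1→OXX/OOO/X.X*; (2,1)=-1→OXX/.OO/XOX
ply 4: OXX/OOO/X.X is terminal -1 (X); from ..X/.OO/X.X depth 6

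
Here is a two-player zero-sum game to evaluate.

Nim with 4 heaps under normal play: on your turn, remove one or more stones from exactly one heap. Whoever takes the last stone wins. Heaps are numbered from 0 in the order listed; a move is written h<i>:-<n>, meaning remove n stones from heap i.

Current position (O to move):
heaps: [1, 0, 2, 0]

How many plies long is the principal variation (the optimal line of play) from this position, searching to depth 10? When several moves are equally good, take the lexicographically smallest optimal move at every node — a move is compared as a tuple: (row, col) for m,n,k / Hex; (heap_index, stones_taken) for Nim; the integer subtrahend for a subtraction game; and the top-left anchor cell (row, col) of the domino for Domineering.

PV length from [(1,0,2,0)]: 3 plies

p1 O@[(1,0,2,0)]: h0:-1[(0,0,2,0)]-1 h2:-1[(1,0,1,0)]+1* h2:-2[(1,0,0,0)]-1
p2 X@[(1,0,1,0)]: h0:-1[(0,0,1,0)]-1* h2:-1[(1,0,0,0)]-1
p3 O@[(0,0,1,0)]: h2:-1[(0,0,0,0)]+1*
p4 X@[(0,0,0,0)] terminal -1; root [(1,0,2,0)] d10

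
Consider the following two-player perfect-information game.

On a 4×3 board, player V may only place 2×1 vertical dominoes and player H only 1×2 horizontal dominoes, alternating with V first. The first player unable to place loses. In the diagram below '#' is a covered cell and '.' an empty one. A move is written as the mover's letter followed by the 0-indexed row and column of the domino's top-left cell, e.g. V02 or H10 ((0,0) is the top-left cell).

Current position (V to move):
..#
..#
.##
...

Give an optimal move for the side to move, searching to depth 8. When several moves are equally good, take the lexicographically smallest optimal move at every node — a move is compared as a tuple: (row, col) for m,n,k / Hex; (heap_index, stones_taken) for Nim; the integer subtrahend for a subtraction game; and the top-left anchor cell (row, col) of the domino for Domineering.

[..#/..#/.##/...] V move#1: V00:+1/#.#/#.#/.##/...*, V01:+1/.##/.##/.##/..., V10:-1/..#/#.#/###/..., V20:-1/..#/..#/###/#..
[#.#/#.#/.##/...] H move#2: H30:-1/#.#/#.#/.##/##.*, H31:-1/#.#/#.#/.##/.##
[#.#/#.#/.##/##.] V move#3: V01:+1/###/###/.##/##.*
[###/###/.##/##.] end (terminal -1, H#4); searched ..#/..#/.##/... to 8

V's best at [..#/..#/.##/...]: V00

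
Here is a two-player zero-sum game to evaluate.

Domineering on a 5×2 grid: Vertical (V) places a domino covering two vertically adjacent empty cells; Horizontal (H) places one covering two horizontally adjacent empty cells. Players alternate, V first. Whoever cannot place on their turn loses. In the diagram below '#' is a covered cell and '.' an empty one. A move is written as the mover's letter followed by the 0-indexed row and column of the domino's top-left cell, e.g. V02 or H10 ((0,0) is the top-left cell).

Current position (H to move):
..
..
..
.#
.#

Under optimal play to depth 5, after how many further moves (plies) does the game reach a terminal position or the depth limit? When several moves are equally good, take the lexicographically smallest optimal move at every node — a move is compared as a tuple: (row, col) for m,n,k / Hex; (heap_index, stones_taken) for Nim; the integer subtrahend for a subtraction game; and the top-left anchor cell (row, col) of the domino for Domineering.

[../../../.#/.#] H move#1: H00:-1/##/../../.#/.#, H10:+1/../##/../.#/.#*, H20:-1/../../##/.#/.#
[../##/../.#/.#] V move#2: V20:-1/../##/#./##/.#*, V30:-1/../##/../##/##
[../##/#./##/.#] H move#3: H00:+1/##/##/#./##/.#*
[##/##/#./##/.#] end (terminal -1, V#4); searched ../../../.#/.# to 5

PV length from [../../../.#/.#]: 3 plies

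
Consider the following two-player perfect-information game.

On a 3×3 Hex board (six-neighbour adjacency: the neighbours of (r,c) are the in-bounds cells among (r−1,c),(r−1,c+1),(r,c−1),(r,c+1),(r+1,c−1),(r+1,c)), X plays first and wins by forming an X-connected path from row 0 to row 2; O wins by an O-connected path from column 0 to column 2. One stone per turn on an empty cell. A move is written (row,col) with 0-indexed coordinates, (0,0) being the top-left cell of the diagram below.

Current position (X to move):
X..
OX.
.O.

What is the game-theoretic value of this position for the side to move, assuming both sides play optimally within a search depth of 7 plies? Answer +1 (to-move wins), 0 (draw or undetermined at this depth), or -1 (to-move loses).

[X../OX./.O.] X move#1: (0,1):-1/XX./OX./.O., (0,2):-1/X.X/OX./.O., (1,2):+1/X../OXX/.O.*, (2,0):+1/X../OX./XO., (2,2):+1/X../OX./.OX
[X../OXX/.O.] O move#2: (0,1):-1/XO./OXX/.O.*, (0,2):-1/X.O/OXX/.O., (2,0):-1/X../OXX/OO., (2,2):-1/X../OXX/.OO
[XO./OXX/.O.] X move#3: (0,2):+1/XOX/OXX/.O.*, (2,0):-1/XO./OXX/XO., (2,2):-1/XO./OXX/.OX
[XOX/OXX/.O.] O move#4: (2,0):-1/XOX/OXX/OO.*, (2,2):-1/XOX/OXX/.OO
[XOX/OXX/OO.] X move#5: (2,2):+1/XOX/OXX/OOX*
[XOX/OXX/OOX] end (terminal -1, O#6); searched X../OX./.O. to 7

value(X../OX./.O., X) = +1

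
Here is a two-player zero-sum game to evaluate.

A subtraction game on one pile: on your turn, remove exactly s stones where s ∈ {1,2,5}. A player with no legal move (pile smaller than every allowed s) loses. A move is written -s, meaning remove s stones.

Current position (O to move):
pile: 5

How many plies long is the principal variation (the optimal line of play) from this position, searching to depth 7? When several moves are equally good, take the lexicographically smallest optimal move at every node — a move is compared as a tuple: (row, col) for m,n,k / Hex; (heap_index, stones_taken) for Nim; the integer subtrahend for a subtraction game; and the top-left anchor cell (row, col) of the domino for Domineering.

ply 1, O at 5 | -1=-1→4; -2=+1→3*; -5=+1→0
ply 2, X at 3 | -1=-1→2*; -2=-1→1
ply 3, O at 2 | -1=-1→1; -2=+1→0*
ply 4: 0 is terminal -1 (X); from 5 depth 7

PV length from [5]: 3 plies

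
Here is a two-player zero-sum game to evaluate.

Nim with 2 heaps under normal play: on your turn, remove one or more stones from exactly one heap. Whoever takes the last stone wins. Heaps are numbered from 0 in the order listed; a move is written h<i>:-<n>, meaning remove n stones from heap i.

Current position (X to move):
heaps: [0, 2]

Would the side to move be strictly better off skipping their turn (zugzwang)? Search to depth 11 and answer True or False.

zugzwang((0,2), X) = False

p1 X@[(0,2)]: h1:-1[(0,1)]-1 h1:-2[(0,0)]+1*
p2 O@[(0,0)] terminal -1; root [(0,2)] d11
if X skipped the turn, O would face:
~ p1 O@[(0,2)]: h1:-1[(0,1)]-1 h1:-2[(0,0)]+1*
~ p2 X@[(0,0)] terminal -1; root [(0,2)] d11
compare (X): move=+1 vs pass=-1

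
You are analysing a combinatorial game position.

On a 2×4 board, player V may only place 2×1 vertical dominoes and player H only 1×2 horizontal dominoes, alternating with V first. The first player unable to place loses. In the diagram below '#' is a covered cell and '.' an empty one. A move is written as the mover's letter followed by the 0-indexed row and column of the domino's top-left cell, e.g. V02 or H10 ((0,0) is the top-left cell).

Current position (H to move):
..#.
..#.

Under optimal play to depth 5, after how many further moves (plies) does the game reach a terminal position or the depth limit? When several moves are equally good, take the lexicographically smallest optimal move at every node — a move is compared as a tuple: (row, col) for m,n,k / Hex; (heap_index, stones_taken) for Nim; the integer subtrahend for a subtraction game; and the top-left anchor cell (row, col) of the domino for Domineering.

PV length from [..#./..#.]: 3 plies

[..#./..#.] H move#1: H00:+1/###./..#.*, H10:+1/..#./###.
[###./..#.] V move#2: V03:-1/####/..##*
[####/..##] H move#3: H10:+1/####/####*
[####/####] end (terminal -1, V#4); searched ..#./..#. to 5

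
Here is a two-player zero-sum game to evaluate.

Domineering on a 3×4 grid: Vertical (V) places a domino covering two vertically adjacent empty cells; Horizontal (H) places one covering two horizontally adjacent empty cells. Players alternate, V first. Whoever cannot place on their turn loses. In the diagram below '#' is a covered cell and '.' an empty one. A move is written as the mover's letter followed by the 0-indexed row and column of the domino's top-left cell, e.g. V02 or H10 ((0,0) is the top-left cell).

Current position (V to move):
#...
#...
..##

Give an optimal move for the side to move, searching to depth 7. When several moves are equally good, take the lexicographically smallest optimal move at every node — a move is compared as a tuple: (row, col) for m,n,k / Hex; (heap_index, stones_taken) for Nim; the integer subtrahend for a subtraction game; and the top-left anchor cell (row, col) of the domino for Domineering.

ply 1, V at #.../#.../..## | V01=-1→##../##../..##; V02=+1→#.#./#.#./..##*; V03=-1→#..#/#..#/..##; V11=-1→#.../##../.###
ply 2, H at #.#./#.#./..## | H20=-1→#.#./#.#./####*
ply 3, V at #.#./#.#./#### | V01=+1→###./###./####*; V03=+1→#.##/#.##/####
ply 4: ###./###./#### is terminal -1 (H); from #.../#.../..## depth 7

V's best at [#.../#.../..##]: V02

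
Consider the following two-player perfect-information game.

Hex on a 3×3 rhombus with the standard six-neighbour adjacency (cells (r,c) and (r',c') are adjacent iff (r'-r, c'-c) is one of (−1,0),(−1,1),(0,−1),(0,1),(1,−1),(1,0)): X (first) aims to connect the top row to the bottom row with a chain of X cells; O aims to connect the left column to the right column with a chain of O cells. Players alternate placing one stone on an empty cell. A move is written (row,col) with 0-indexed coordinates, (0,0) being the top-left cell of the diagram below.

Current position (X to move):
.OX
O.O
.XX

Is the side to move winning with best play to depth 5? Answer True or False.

X winning at [.OX/O.O/.XX]: True

[.OX/O.O/.XX] X move#1: (0,0):-1/XOX/O.O/.XX, (1,1):+1/.OX/OXO/.XX*, (2,0):-1/.OX/O.O/XXX
[.OX/OXO/.XX] end (terminal -1, O#2); searched .OX/O.O/.XX to 5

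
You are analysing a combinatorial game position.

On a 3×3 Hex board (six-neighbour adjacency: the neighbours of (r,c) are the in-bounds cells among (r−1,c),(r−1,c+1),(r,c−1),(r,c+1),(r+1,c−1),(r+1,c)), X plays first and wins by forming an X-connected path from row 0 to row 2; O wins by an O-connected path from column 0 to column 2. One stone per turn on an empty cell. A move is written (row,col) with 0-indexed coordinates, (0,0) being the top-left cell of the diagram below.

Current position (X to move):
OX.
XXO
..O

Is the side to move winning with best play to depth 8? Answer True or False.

[OX./XXO/..O] X move#1: (0,2):+1/OXX/XXO/..O*, (2,0):+1/OX./XXO/X.O, (2,1):+1/OX./XXO/.XO
[OXX/XXO/..O] O move#2: (2,0):-1/OXX/XXO/O.O*, (2,1):-1/OXX/XXO/.OO
[OXX/XXO/O.O] X move#3: (2,1):+1/OXX/XXO/OXO*
[OXX/XXO/OXO] end (terminal -1, O#4); searched OX./XXO/..O to 8

X winning at [OX./XXO/..O]: True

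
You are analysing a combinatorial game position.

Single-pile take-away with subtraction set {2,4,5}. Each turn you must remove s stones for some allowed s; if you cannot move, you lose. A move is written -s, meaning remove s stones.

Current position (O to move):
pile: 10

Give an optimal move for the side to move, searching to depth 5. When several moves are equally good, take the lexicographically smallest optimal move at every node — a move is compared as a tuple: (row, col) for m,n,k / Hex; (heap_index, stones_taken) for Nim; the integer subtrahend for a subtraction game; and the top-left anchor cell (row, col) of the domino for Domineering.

[10] O move#1: -2:+1/8*, -4:-1/6, -5:-1/5
[8] X move#2: -2:-1/6*, -4:-1/4, -5:-1/3
[6] O move#3: -2:-1/4, -4:-1/2, -5:+1/1*
[1] end (terminal -1, X#4); searched 10 to 5

O's best at [10]: -2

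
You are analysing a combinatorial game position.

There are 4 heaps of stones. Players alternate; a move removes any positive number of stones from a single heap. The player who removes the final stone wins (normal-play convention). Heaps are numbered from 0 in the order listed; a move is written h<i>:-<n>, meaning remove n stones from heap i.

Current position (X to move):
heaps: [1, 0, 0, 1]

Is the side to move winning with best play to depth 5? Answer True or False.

[(1,0,0,1)] X move#1: h0:-1:-1/(0,0,0,1)*, h3:-1:-1/(1,0,0,0)
[(0,0,0,1)] O move#2: h3:-1:+1/(0,0,0,0)*
[(0,0,0,0)] end (terminal -1, X#3); searched (1,0,0,1) to 5

X winning at [(1,0,0,1)]: False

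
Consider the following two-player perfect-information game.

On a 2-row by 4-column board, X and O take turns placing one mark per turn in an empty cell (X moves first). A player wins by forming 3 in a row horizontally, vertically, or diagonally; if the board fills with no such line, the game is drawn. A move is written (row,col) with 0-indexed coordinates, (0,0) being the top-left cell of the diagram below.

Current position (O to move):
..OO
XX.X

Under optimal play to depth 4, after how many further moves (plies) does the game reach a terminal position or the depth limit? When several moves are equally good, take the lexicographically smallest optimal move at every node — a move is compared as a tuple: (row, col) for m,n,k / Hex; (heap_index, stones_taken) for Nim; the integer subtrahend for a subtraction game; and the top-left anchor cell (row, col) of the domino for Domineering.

p1 O@[..OO/XX.X]: (0,0)[O.OO/XX.X]-1 (0,1)[.OOO/XX.X]+1* (1,2)[..OO/XXOX]+0
p2 X@[.OOO/XX.X] terminal -1; root [..OO/XX.X] d4

PV length from [..OO/XX.X]: 1 ply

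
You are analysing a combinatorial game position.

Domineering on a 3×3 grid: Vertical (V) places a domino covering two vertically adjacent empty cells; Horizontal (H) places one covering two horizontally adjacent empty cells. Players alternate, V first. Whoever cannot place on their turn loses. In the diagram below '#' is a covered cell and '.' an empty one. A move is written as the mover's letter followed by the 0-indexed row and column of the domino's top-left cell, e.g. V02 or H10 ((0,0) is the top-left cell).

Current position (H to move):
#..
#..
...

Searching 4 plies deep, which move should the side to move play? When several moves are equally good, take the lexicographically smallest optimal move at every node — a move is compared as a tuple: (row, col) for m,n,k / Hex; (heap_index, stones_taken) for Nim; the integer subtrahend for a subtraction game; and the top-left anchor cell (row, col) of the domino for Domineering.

[#../#../...] H move#1: H01:-1/###/#../..., H11:+1/#../###/...*, H20:-1/#../#../##., H21:-1/#../#../.##
[#../###/...] end (terminal -1, V#2); searched #../#../... to 4

H's best at [#../#../...]: H11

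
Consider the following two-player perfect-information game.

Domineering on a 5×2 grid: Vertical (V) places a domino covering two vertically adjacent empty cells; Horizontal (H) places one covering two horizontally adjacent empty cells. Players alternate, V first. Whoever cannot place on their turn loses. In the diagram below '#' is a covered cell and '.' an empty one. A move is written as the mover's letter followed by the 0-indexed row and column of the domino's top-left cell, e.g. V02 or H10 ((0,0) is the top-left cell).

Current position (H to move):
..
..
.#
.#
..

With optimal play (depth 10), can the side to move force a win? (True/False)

[../../.#/.#/..] H move#1: H00:+1/##/../.#/.#/..*, H10:+1/../##/.#/.#/.., H40:-1/../../.#/.#/##
[##/../.#/.#/..] V move#2: V10:-1/##/#./##/.#/..*, V20:-1/##/../##/##/.., V30:-1/##/../.#/##/#.
[##/#./##/.#/..] H move#3: H40:+1/##/#./##/.#/##*
[##/#./##/.#/##] end (terminal -1, V#4); searched ../../.#/.#/.. to 10

H winning at [../../.#/.#/..]: True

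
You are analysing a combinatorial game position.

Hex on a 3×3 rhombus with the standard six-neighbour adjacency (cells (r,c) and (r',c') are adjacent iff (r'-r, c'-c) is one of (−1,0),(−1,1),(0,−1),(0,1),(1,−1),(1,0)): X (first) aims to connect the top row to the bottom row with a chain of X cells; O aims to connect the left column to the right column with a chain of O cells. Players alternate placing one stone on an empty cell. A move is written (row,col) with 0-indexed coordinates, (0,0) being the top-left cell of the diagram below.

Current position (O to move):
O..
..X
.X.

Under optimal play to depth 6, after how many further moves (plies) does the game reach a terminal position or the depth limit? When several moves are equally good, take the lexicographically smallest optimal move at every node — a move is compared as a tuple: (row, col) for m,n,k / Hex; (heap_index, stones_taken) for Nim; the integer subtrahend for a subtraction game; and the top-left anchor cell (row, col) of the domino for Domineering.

PV length from [O../..X/.X.]: 5 plies

[O../..X/.X.] O move#1: (0,1):-1/OO./..X/.X., (0,2):+1/O.O/..X/.X.*, (1,0):-1/O../O.X/.X., (1,1):-1/O../.OX/.X., (2,0):-1/O../..X/OX., (2,2):-1/O../..X/.XO
[O.O/..X/.X.] X move#2: (0,1):-1/OXO/..X/.X.*, (1,0):-1/O.O/X.X/.X., (1,1):-1/O.O/.XX/.X., (2,0):-1/O.O/..X/XX., (2,2):-1/O.O/..X/.XX
[OXO/..X/.X.] O move#3: (1,0):-1/OXO/O.X/.X., (1,1):+1/OXO/.OX/.X.*, (2,0):-1/OXO/..X/OX., (2,2):-1/OXO/..X/.XO
[OXO/.OX/.X.] X move#4: (1,0):-1/OXO/XOX/.X.*, (2,0):-1/OXO/.OX/XX., (2,2):-1/OXO/.OX/.XX
[OXO/XOX/.X.] O move#5: (2,0):+1/OXO/XOX/OX.*, (2,2):-1/OXO/XOX/.XO
[OXO/XOX/OX.] end (terminal -1, X#6); searched O../..X/.X. to 6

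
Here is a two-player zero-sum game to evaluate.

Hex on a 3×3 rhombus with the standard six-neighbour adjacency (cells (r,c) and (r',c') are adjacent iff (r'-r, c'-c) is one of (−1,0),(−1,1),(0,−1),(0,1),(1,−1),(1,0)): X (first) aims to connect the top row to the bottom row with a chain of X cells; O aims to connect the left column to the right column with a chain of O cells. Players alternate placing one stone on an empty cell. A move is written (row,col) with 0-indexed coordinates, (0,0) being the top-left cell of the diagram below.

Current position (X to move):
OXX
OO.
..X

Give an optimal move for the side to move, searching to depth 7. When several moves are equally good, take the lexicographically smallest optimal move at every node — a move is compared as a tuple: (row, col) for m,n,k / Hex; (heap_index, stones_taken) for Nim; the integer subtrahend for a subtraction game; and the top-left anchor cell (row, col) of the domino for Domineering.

X's best at [OXX/OO./..X]: (1,2)

p1 X@[OXX/OO./..X]: (1,2)[OXX/OOX/..X]+1* (2,0)[OXX/OO./X.X]-1 (2,1)[OXX/OO./.XX]-1
p2 O@[OXX/OOX/..X] terminal -1; root [OXX/OO./..X] d7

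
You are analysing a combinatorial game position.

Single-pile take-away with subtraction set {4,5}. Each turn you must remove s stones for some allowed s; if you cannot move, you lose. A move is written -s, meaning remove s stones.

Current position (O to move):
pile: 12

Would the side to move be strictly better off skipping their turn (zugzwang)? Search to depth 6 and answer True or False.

[12] O move#1: -4:-1/8*, -5:-1/7
[8] X move#2: -4:-1/4, -5:+1/3*
[3] end (terminal -1, O#3); searched 12 to 6
pass branch (X moves first from the same position):
  | [12] X move#1: -4:-1/8*, -5:-1/7
  | [8] O move#2: -4:-1/4, -5:+1/3*
  | [3] end (terminal -1, X#3); searched 12 to 6
O moving scores -1; O passing scores +1

zugzwang(12, O) = True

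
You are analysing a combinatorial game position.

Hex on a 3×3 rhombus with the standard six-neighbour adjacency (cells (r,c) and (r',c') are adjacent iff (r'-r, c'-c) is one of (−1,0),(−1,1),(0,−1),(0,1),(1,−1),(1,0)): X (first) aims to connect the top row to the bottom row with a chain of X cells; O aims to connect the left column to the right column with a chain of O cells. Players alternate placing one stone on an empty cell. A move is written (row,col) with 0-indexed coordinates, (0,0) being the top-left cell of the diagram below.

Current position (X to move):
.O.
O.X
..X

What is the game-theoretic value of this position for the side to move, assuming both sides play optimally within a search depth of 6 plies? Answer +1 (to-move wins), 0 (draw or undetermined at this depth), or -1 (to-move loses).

p1 X@[.O./O.X/..X]: (0,0)[XO./O.X/..X]-1 (0,2)[.OX/O.X/..X]+1* (1,1)[.O./OXX/..X]-1 (2,0)[.O./O.X/X.X]-1 (2,1)[.O./O.X/.XX]-1
p2 O@[.OX/O.X/..X] terminal -1; root [.O./O.X/..X] d6

value(.O./O.X/..X, X) = +1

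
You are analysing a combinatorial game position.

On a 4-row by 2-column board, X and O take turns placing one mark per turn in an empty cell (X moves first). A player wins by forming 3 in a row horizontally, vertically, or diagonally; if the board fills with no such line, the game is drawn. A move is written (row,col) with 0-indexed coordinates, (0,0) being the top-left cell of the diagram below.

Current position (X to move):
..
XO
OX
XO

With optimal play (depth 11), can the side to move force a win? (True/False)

X winning at [../XO/OX/XO]: False

p1 X@[../XO/OX/XO]: (0,0)[X./XO/OX/XO]+0* (0,1)[.X/XO/OX/XO]+0
p2 O@[X./XO/OX/XO]: (0,1)[XO/XO/OX/XO]+0*
p3 X@[XO/XO/OX/XO] terminal +0; root [../XO/OX/XO] d11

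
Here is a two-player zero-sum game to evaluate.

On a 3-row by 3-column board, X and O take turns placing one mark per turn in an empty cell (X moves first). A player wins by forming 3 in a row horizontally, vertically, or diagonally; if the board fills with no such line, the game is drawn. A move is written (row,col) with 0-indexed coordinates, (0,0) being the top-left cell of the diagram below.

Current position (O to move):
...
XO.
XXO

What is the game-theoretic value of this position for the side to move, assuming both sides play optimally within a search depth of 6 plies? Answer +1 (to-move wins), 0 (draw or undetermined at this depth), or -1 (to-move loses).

[.../XO./XXO] O move#1: (0,0):+1/O../XO./XXO*, (0,1):-1/.O./XO./XXO, (0,2):-1/..O/XO./XXO, (1,2):-1/.../XOO/XXO
[O../XO./XXO] end (terminal -1, X#2); searched .../XO./XXO to 6

value(.../XO./XXO, O) = +1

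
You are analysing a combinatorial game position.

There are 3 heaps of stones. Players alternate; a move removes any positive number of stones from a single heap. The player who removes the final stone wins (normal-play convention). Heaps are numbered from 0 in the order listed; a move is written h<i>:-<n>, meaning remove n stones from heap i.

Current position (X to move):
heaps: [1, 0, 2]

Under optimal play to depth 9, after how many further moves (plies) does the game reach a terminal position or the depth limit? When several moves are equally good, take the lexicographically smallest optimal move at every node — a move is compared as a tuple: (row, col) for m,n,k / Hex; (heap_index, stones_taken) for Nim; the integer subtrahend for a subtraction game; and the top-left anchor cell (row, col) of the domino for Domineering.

p1 X@[(1,0,2)]: h0:-1[(0,0,2)]-1 h2:-1[(1,0,1)]+1* h2:-2[(1,0,0)]-1
p2 O@[(1,0,1)]: h0:-1[(0,0,1)]-1* h2:-1[(1,0,0)]-1
p3 X@[(0,0,1)]: h2:-1[(0,0,0)]+1*
p4 O@[(0,0,0)] terminal -1; root [(1,0,2)] d9

PV length from [(1,0,2)]: 3 plies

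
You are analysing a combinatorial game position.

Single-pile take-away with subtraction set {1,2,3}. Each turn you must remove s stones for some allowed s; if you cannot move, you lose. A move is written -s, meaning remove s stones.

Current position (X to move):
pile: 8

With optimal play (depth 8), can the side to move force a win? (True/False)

X winning at [8]: False

p1 X@[8]: -1[7]-1* -2[6]-1 -3[5]-1
p2 O@[7]: -1[6]-1 -2[5]-1 -3[4]+1*
p3 X@[4]: -1[3]-1* -2[2]-1 -3[1]-1
p4 O@[3]: -1[2]-1 -2[1]-1 -3[0]+1*
p5 X@[0] terminal -1; root [8] d8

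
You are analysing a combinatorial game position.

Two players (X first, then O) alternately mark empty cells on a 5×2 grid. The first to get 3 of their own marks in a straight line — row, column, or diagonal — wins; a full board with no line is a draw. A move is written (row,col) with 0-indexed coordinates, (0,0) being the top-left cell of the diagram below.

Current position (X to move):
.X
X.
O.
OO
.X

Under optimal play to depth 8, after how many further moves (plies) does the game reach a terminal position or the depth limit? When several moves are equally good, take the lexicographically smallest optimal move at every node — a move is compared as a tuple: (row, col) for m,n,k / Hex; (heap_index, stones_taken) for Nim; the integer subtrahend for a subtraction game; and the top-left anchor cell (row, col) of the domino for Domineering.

[.X/X./O./OO/.X] X move#1: (0,0):-1/XX/X./O./OO/.X, (1,1):-1/.X/XX/O./OO/.X, (2,1):-1/.X/X./OX/OO/.X, (4,0):+0/.X/X./O./OO/XX*
[.X/X./O./OO/XX] O move#2: (0,0):+0/OX/X./O./OO/XX*, (1,1):+0/.X/XO/O./OO/XX, (2,1):+0/.X/X./OO/OO/XX
[OX/X./O./OO/XX] X move#3: (1,1):+0/OX/XX/O./OO/XX*, (2,1):+0/OX/X./OX/OO/XX
[OX/XX/O./OO/XX] O move#4: (2,1):+0/OX/XX/OO/OO/XX*
[OX/XX/OO/OO/XX] end (terminal +0, X#5); searched .X/X./O./OO/.X to 8

PV length from [.X/X./O./OO/.X]: 4 plies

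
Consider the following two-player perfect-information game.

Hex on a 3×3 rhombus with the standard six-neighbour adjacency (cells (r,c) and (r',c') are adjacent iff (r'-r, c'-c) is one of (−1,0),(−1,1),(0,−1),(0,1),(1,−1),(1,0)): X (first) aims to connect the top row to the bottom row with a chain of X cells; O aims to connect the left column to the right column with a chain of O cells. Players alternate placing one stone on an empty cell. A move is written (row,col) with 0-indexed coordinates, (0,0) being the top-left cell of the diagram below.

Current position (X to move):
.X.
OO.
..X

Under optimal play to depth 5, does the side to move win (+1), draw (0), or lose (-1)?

value(.X./OO./..X, X) = -1

p1 X@[.X./OO./..X]: (0,0)[XX./OO./..X]-1* (0,2)[.XX/OO./..X]-1 (1,2)[.X./OOX/..X]-1 (2,0)[.X./OO./X.X]-1 (2,1)[.X./OO./.XX]-1
p2 O@[XX./OO./..X]: (0,2)[XXO/OO./..X]+1* (1,2)[XX./OOO/..X]+1 (2,0)[XX./OO./O.X]+1 (2,1)[XX./OO./.OX]+1
p3 X@[XXO/OO./..X] terminal -1; root [.X./OO./..X] d5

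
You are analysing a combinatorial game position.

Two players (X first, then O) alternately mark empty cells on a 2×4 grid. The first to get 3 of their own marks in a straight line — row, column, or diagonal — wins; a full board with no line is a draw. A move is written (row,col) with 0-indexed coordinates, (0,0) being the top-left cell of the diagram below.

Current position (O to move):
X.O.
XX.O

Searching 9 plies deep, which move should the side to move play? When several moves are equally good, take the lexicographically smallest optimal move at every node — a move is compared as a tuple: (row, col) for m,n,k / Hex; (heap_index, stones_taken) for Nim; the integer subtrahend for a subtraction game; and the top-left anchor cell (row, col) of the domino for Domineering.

ply 1, O at X.O./XX.O | (0,1)=-1→XOO./XX.O; (0,3)=-1→X.OO/XX.O; (1,2)=+0→X.O./XXOO*
ply 2, X at X.O./XXOO | (0,1)=+0→XXO./XXOO*; (0,3)=+0→X.OX/XXOO
ply 3, O at XXO./XXOO | (0,3)=+0→XXOO/XXOO*
ply 4: XXOO/XXOO is terminal +0 (X); from X.O./XX.O depth 9

O's best at [X.O./XX.O]: (1,2)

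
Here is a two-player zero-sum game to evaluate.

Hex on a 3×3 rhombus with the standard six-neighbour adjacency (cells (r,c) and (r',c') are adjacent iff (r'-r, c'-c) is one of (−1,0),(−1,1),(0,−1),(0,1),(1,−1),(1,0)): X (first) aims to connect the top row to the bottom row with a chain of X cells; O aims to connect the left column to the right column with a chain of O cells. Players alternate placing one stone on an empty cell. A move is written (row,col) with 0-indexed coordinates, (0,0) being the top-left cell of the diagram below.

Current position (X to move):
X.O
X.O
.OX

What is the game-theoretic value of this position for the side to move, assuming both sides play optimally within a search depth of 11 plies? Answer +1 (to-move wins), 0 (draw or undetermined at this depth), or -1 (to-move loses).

value(X.O/X.O/.OX, X) = +1

ply 1, X at X.O/X.O/.OX | (0,1)=-1→XXO/X.O/.OX; (1,1)=-1→X.O/XXO/.OX; (2,0)=+1→X.O/X.O/XOX*
ply 2: X.O/X.O/XOX is terminal -1 (O); from X.O/X.O/.OX depth 11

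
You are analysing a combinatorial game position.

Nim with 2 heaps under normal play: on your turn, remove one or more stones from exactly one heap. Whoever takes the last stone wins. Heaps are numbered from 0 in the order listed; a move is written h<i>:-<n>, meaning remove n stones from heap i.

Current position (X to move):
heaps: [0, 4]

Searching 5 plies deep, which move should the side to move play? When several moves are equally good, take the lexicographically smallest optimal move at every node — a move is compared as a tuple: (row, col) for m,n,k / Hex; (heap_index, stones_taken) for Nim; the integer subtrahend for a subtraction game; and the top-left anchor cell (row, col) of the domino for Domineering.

[(0,4)] X move#1: h1:-1:-1/(0,3), h1:-2:-1/(0,2), h1:-3:-1/(0,1), h1:-4:+1/(0,0)*
[(0,0)] end (terminal -1, O#2); searched (0,4) to 5

X's best at [(0,4)]: h1:-4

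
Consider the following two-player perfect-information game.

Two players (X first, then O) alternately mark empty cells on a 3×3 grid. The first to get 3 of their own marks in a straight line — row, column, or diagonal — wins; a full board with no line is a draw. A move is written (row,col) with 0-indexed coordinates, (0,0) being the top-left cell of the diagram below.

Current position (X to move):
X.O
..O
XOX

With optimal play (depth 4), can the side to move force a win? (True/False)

X winning at [X.O/..O/XOX]: True

p1 X@[X.O/..O/XOX]: (0,1)[XXO/..O/XOX]+1* (1,0)[X.O/X.O/XOX]+1 (1,1)[X.O/.XO/XOX]+1
p2 O@[XXO/..O/XOX]: (1,0)[XXO/O.O/XOX]-1* (1,1)[XXO/.OO/XOX]-1
p3 X@[XXO/O.O/XOX]: (1,1)[XXO/OXO/XOX]+1*
p4 O@[XXO/OXO/XOX] terminal -1; root [X.O/..O/XOX] d4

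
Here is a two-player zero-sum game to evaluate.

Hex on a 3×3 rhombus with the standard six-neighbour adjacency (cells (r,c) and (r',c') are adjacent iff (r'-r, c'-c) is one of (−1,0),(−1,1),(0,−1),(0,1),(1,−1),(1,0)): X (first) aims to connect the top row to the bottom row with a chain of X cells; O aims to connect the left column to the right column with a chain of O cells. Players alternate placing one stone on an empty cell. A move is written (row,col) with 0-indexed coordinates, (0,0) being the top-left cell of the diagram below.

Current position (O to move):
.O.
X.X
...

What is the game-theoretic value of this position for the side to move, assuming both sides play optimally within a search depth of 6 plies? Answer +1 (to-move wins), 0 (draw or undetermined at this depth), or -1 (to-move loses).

[.O./X.X/...] O move#1: (0,0):-1/OO./X.X/...*, (0,2):-1/.OO/X.X/..., (1,1):-1/.O./XOX/..., (2,0):-1/.O./X.X/O.., (2,1):-1/.O./X.X/.O., (2,2):-1/.O./X.X/..O
[OO./X.X/...] X move#2: (0,2):+1/OOX/X.X/...*, (1,1):-1/OO./XXX/..., (2,0):-1/OO./X.X/X.., (2,1):-1/OO./X.X/.X., (2,2):-1/OO./X.X/..X
[OOX/X.X/...] O move#3: (1,1):-1/OOX/XOX/...*, (2,0):-1/OOX/X.X/O.., (2,1):-1/OOX/X.X/.O., (2,2):-1/OOX/X.X/..O
[OOX/XOX/...] X move#4: (2,0):+1/OOX/XOX/X..*, (2,1):+1/OOX/XOX/.X., (2,2):+1/OOX/XOX/..X
[OOX/XOX/X..] O move#5: (2,1):-1/OOX/XOX/XO.*, (2,2):-1/OOX/XOX/X.O
[OOX/XOX/XO.] X move#6: (2,2):+1/OOX/XOX/XOX*
[OOX/XOX/XOX] end (terminal -1, O#7); searched .O./X.X/... to 6

value(.O./X.X/..., O) = -1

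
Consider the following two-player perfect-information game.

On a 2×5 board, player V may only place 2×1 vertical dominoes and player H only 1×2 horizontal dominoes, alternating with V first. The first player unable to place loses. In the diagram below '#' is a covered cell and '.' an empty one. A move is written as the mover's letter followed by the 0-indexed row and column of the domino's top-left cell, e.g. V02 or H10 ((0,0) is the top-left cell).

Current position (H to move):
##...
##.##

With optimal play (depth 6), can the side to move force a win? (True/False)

[##.../##.##] H move#1: H02:+1/####./##.##*, H03:-1/##.##/##.##
[####./##.##] end (terminal -1, V#2); searched ##.../##.## to 6

H winning at [##.../##.##]: True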